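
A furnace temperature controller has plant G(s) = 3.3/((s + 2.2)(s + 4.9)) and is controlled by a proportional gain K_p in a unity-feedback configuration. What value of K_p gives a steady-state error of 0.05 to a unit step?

K_p = 62.1

Steady-state error for a unit step on this type-0 loop is 1/(1 + K_p·G(0)).
G(0) = 0.3061. Require 1/(1 + K_p·0.3061) = 0.05, so 1 + 0.3061·K_p = 20.
K_p = (20 − 1)/0.3061 = 62.1.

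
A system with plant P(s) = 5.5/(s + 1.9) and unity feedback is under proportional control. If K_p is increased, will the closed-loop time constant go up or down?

Closed-loop pole is at s = −(1.9+K_p·5.5); larger K_p moves it further left, so τ = 1/(1.9+K_p·5.5) decreases.

decrease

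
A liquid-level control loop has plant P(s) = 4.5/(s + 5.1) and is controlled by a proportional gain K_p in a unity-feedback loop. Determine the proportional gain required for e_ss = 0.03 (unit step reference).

The loop is type 0, so e_ss(step) = 1/(1 + K_pos) with K_pos = K_p·P(0).
P(0) = 0.8824. Require 1/(1 + K_p·0.8824) = 0.03, so 1 + 0.8824·K_p = 33.33.
K_p = (33.33 − 1)/0.8824 = 36.6.

K_p = 36.6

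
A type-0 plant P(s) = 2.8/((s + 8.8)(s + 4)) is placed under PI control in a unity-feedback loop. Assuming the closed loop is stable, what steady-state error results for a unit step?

0

The PI controller's integrator makes the forward path type 1, so e_ss to a step is zero.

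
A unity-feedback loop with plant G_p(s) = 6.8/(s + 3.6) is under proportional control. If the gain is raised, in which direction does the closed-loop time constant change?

The closed-loop bandwidth 3.6+K_p·6.8 grows with K_p, so τ shrinks.

decrease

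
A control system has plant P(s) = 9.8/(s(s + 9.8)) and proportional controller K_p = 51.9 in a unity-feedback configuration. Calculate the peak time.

T_p = 0.143 s

From 1 + K_pP(s) = 0: s² + 9.8s + 508.6 = 0 ⇒ ω_n = 22.55, ζ = 0.2173.
Damped frequency ω_d = ω_n√(1−ζ²) = 22.01 rad/s, so peak time T_p = π/ω_d = 0.143 s.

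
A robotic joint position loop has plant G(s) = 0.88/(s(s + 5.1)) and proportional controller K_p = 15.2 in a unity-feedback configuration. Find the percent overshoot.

4.71%

Closed-loop characteristic equation: s² + 5.1s + 13.38 = 0, so ω_n = 3.657 rad/s and ζ = 5.1/(2·3.657) = 0.6972.
%OS = 100·exp(−πζ/√(1−ζ²)) = 100·exp(−π·0.6972/√0.5139) = 4.71%.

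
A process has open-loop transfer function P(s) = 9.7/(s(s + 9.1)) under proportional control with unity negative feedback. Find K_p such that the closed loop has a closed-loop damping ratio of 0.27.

K_p = 29.3

Closed-loop characteristic equation: s² + 9.1s + K_p·9.7 = 0.
So ω_n = √(9.7K_p) and 2ζω_n = 9.1, giving ζ = 9.1/(2√(9.7K_p)).
Setting ζ = 0.27: √(9.7K_p) = 9.1/(2·0.27) = 16.85, so K_p = 284/9.7 = 29.3.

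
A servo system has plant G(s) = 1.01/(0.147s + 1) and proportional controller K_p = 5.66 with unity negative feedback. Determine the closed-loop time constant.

τ = 0.0219 s

Closed loop: T(s) = K_p·G/(1+K_p·G) = 5.717/(0.147s + 1 + 5.717), with pole at s = −(1 + 5.717)/0.147 = −45.69.
Closed-loop time constant τ = 1/45.69 = 0.0219 s.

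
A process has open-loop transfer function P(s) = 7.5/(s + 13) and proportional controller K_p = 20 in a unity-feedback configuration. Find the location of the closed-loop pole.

s = -163

Closed-loop transfer function: T(s) = K_p·P(s)/(1 + K_p·P(s)) = 150/(s + 13 + 150) = 150/(s + 163).
The closed-loop pole is at s = −163.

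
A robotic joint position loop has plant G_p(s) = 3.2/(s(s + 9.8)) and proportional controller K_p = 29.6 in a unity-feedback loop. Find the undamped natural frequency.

1 + K_p·G_p(s) = 0 gives s² + 9.8s + 94.72 = 0.
So ω_n² = 94.72 ⇒ ω_n = 9.732 rad/s, and ζ = 9.8/(2ω_n) = 0.503.

ω_n = 9.73 rad/s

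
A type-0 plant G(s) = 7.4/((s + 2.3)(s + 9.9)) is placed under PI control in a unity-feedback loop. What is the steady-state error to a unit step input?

0

The PI controller's integrator makes the forward path type 1, so e_ss to a step is zero.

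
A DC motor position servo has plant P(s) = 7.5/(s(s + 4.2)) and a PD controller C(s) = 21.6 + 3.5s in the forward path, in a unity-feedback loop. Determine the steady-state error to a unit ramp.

The loop has one pole at the origin (type 1). Velocity error constant K_v = lim_{s→0} s·C(s)P(s) = 21.6·7.5/4.2 = 38.57.
Steady-state error to a unit ramp: e_ss = 1/K_v = 0.0259.

0.0259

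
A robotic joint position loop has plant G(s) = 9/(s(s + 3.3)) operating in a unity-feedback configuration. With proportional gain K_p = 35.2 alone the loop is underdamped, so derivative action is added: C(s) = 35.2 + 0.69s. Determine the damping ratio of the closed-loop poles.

Forward path: (35.2 + 0.69s)·9/(s(s+3.3)). The closed-loop characteristic equation is s² + (3.3 + 9·0.69)s + 9·35.2 = 0.
That is s² + 9.51s + 316.8 = 0, so ω_n = 17.8 rad/s and ζ = 9.51/(2·17.8) = 0.2672.

ζ = 0.267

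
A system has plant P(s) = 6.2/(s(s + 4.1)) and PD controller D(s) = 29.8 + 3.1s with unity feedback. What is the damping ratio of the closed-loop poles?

Forward path: (29.8 + 3.1s)·6.2/(s(s+4.1)). The closed-loop characteristic equation is s² + (4.1 + 6.2·3.1)s + 6.2·29.8 = 0.
That is s² + 23.32s + 184.8 = 0, so ω_n = 13.59 rad/s and ζ = 23.32/(2·13.59) = 0.8578.

ζ = 0.858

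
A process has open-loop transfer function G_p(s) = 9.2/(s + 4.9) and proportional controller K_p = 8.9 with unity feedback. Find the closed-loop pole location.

s = -86.78

Closed-loop transfer function: T(s) = K_p·G_p(s)/(1 + K_p·G_p(s)) = 81.88/(s + 4.9 + 81.88) = 81.88/(s + 86.78).
The closed-loop pole is at s = −86.78.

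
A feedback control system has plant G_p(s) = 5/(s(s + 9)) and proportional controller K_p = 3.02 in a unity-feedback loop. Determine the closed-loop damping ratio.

ζ = 1.16

With unity feedback the closed-loop characteristic equation is s² + 9s + 3.02·5 = s² + 9s + 15.1 = 0.
So ω_n² = 15.1 ⇒ ω_n = 3.886 rad/s, and ζ = 9/(2ω_n) = 1.16.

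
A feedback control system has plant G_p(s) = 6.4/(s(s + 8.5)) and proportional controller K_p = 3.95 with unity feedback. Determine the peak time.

T_p = 1.17 s

The closed-loop denominator s² + 8.5s + 25.28 gives ω_n = √25.28 = 5.028 and ζ = 8.5/(2ω_n) = 0.8453.
Damped frequency ω_d = ω_n√(1−ζ²) = 2.687 rad/s, so peak time T_p = π/ω_d = 1.17 s.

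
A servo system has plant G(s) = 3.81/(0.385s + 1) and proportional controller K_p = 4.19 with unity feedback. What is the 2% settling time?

Closed loop: T(s) = K_p·G/(1+K_p·G) = 15.96/(0.385s + 1 + 15.96), with pole at s = −(1 + 15.96)/0.385 = −44.06.
τ = 1/44.06 = 0.0227 s, so 2% settling time ≈ 4τ = 0.0908 s.

T_s ≈ 0.0908 s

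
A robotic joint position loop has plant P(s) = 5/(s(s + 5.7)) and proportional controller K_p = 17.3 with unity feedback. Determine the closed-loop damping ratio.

ζ = 0.306

With unity feedback the closed-loop characteristic equation is s² + 5.7s + 17.3·5 = s² + 5.7s + 86.5 = 0.
Matching s² + 2ζω_n s + ω_n²: ω_n = √86.5 = 9.301 rad/s and 2ζω_n = 5.7, so ζ = 5.7/(2·9.301) = 0.306.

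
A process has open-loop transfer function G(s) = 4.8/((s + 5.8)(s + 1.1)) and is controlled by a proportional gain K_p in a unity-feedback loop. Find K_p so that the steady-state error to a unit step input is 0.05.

Steady-state error for a unit step on this type-0 loop is 1/(1 + K_p·G(0)).
G(0) = 0.7524. Require 1/(1 + K_p·0.7524) = 0.05, so 1 + 0.7524·K_p = 20.
K_p = (20 − 1)/0.7524 = 25.3.

K_p = 25.3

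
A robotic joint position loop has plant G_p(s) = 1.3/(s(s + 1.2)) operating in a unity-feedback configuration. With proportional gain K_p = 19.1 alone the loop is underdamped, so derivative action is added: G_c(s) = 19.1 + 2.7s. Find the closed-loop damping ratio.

Forward path: (19.1 + 2.7s)·1.3/(s(s+1.2)). The closed-loop characteristic equation is s² + (1.2 + 1.3·2.7)s + 1.3·19.1 = 0.
That is s² + 4.71s + 24.83 = 0, so ω_n = 4.983 rad/s and ζ = 4.71/(2·4.983) = 0.4726.

ζ = 0.473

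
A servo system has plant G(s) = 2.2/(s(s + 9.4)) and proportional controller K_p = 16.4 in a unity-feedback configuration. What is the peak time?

The closed-loop denominator s² + 9.4s + 36.08 gives ω_n = √36.08 = 6.007 and ζ = 9.4/(2ω_n) = 0.7825.
Damped frequency ω_d = ω_n√(1−ζ²) = 3.74 rad/s, so peak time T_p = π/ω_d = 0.84 s.

T_p = 0.84 s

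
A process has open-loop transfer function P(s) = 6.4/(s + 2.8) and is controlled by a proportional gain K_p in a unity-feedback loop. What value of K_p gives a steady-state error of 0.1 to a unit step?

The loop is type 0, so e_ss(step) = 1/(1 + K_pos) with K_pos = K_p·P(0).
P(0) = 2.286. Require 1/(1 + K_p·2.286) = 0.1, so 1 + 2.286·K_p = 10.
K_p = (10 − 1)/2.286 = 3.94.

K_p = 3.94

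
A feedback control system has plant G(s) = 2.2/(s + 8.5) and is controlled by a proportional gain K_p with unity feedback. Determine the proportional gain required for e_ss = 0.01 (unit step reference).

For a type-0 loop with proportional control, e_ss = 1/(1 + K_p·G(0)).
G(0) = 0.2588. Require 1/(1 + K_p·0.2588) = 0.01, so 1 + 0.2588·K_p = 100.
K_p = (100 − 1)/0.2588 = 382.

K_p = 382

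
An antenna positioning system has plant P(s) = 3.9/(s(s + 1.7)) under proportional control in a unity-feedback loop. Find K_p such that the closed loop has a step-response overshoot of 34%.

K_p = 1.76

From %OS = 100·exp(−πζ/√(1−ζ²)) = 34%, ζ = −ln(0.34)/√(π²+ln²(0.34)) = 0.3248.
Characteristic equation s² + 1.7s + 3.9K_p = 0 gives ζ = 1.7/(2√(3.9K_p)).
Setting ζ = 0.3248: √(3.9K_p) = 1.7/(2·0.3248) = 2.617, so K_p = 6.85/3.9 = 1.76.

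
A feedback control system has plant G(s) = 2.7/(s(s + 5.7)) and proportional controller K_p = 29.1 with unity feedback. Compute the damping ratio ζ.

1 + K_p·G(s) = 0 gives s² + 5.7s + 78.57 = 0.
So ω_n² = 78.57 ⇒ ω_n = 8.864 rad/s, and ζ = 5.7/(2ω_n) = 0.322.

ζ = 0.322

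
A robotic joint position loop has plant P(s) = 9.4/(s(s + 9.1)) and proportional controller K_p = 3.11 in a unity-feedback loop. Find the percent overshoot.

The closed-loop denominator s² + 9.1s + 29.23 gives ω_n = √29.23 = 5.407 and ζ = 9.1/(2ω_n) = 0.8415.
%OS = 100·exp(−πζ/√(1−ζ²)) = 100·exp(−π·0.8415/√0.2918) = 0.749%.

0.749%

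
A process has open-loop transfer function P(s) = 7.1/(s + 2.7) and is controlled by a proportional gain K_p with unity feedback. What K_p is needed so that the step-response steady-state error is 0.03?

Steady-state error for a unit step on this type-0 loop is 1/(1 + K_p·P(0)).
P(0) = 2.63. Require 1/(1 + K_p·2.63) = 0.03, so 1 + 2.63·K_p = 33.33.
K_p = (33.33 − 1)/2.63 = 12.3.

K_p = 12.3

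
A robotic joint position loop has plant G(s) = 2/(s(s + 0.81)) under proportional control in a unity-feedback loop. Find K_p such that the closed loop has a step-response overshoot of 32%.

From %OS = 100·exp(−πζ/√(1−ζ²)) = 32%, ζ = −ln(0.32)/√(π²+ln²(0.32)) = 0.341.
Characteristic equation s² + 0.81s + 2K_p = 0 gives ζ = 0.81/(2√(2K_p)).
Setting ζ = 0.341: √(2K_p) = 0.81/(2·0.341) = 1.188, so K_p = 1.411/2 = 0.705.

K_p = 0.705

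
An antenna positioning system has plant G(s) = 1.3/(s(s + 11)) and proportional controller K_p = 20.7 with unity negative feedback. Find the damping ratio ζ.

1 + K_p·G(s) = 0 gives s² + 11s + 26.91 = 0.
Matching s² + 2ζω_n s + ω_n²: ω_n = √26.91 = 5.187 rad/s and 2ζω_n = 11, so ζ = 11/(2·5.187) = 1.06.

ζ = 1.06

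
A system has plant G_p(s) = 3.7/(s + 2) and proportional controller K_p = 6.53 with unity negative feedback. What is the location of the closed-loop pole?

Closed-loop transfer function: T(s) = K_p·G_p(s)/(1 + K_p·G_p(s)) = 24.16/(s + 2 + 24.16) = 24.16/(s + 26.16).
The closed-loop pole is at s = −26.16.

s = -26.16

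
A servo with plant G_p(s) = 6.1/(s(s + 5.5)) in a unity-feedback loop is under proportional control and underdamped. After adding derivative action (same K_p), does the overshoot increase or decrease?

decrease

With PD the characteristic equation becomes s² + (a + K·K_d)s + K·K_p = 0; the damping term grows, ζ rises, overshoot falls.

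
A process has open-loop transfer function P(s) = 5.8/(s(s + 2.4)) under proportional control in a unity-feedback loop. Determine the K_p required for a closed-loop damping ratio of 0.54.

K_p = 0.851

Closed-loop characteristic equation: s² + 2.4s + K_p·5.8 = 0.
So ω_n = √(5.8K_p) and 2ζω_n = 2.4, giving ζ = 2.4/(2√(5.8K_p)).
Setting ζ = 0.54: √(5.8K_p) = 2.4/(2·0.54) = 2.222, so K_p = 4.938/5.8 = 0.851.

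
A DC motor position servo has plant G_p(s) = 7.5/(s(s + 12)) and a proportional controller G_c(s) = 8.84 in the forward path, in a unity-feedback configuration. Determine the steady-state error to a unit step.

The open loop G_c(s)G_p(s) has a pole at the origin (type 1), so the static position error constant is infinite and e_ss = 1/(1+∞) = 0.

0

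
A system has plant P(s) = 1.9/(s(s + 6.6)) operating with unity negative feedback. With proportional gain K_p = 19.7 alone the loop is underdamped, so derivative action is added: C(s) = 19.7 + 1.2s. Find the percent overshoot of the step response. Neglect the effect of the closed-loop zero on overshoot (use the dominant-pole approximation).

3.64%

Forward path: (19.7 + 1.2s)·1.9/(s(s+6.6)). The closed-loop characteristic equation is s² + (6.6 + 1.9·1.2)s + 1.9·19.7 = 0.
That is s² + 8.88s + 37.43 = 0, so ω_n = 6.118 rad/s and ζ = 8.88/(2·6.118) = 0.7257.
%OS = 100·exp(−πζ/√(1−ζ²)) = 3.64%.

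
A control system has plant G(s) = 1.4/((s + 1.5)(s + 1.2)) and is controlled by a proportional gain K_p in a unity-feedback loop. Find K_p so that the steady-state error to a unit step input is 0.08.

The loop is type 0, so e_ss(step) = 1/(1 + K_pos) with K_pos = K_p·G(0).
G(0) = 0.7778. Require 1/(1 + K_p·0.7778) = 0.08, so 1 + 0.7778·K_p = 12.5.
K_p = (12.5 − 1)/0.7778 = 14.8.

K_p = 14.8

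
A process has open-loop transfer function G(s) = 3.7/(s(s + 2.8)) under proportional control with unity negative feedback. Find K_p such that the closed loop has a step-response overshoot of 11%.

From %OS = 100·exp(−πζ/√(1−ζ²)) = 11%, ζ = −ln(0.11)/√(π²+ln²(0.11)) = 0.5749.
Characteristic equation s² + 2.8s + 3.7K_p = 0 gives ζ = 2.8/(2√(3.7K_p)).
Setting ζ = 0.5749: √(3.7K_p) = 2.8/(2·0.5749) = 2.435, so K_p = 5.93/3.7 = 1.6.

K_p = 1.6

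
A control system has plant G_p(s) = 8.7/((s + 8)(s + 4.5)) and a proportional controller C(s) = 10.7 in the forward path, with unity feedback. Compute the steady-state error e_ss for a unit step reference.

0.279

The loop is type 0. Static position error constant K_pos = C(0)·G_p(0) = 10.7·0.2417 = 2.586.
Steady-state error to a unit step: e_ss = 1/(1+K_pos) = 1/3.586 = 0.279.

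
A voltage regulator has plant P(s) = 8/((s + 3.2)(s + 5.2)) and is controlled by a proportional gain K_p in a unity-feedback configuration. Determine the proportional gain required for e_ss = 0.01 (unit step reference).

K_p = 206

Steady-state error for a unit step on this type-0 loop is 1/(1 + K_p·P(0)).
P(0) = 0.4808. Require 1/(1 + K_p·0.4808) = 0.01, so 1 + 0.4808·K_p = 100.
K_p = (100 − 1)/0.4808 = 206.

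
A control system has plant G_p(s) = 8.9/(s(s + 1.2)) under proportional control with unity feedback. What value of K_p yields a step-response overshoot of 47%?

K_p = 0.741

From %OS = 100·exp(−πζ/√(1−ζ²)) = 47%, ζ = −ln(0.47)/√(π²+ln²(0.47)) = 0.2337.
Characteristic equation s² + 1.2s + 8.9K_p = 0 gives ζ = 1.2/(2√(8.9K_p)).
Setting ζ = 0.2337: √(8.9K_p) = 1.2/(2·0.2337) = 2.568, so K_p = 6.593/8.9 = 0.741.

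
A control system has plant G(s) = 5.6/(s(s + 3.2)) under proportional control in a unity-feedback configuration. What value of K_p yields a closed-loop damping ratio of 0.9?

Closed-loop characteristic equation: s² + 3.2s + K_p·5.6 = 0.
So ω_n = √(5.6K_p) and 2ζω_n = 3.2, giving ζ = 3.2/(2√(5.6K_p)).
Setting ζ = 0.9: √(5.6K_p) = 3.2/(2·0.9) = 1.778, so K_p = 3.16/5.6 = 0.564.

K_p = 0.564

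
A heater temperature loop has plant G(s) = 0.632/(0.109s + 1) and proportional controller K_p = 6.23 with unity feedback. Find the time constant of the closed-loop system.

Closed loop: T(s) = K_p·G/(1+K_p·G) = 3.937/(0.109s + 1 + 3.937), with pole at s = −(1 + 3.937)/0.109 = −45.3.
Closed-loop time constant τ = 1/45.3 = 0.0221 s.

τ = 0.0221 s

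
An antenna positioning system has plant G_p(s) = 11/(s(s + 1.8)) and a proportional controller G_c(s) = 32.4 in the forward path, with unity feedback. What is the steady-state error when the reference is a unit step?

The open loop G_c(s)G_p(s) has a pole at the origin (type 1), so the static position error constant is infinite and e_ss = 1/(1+∞) = 0.

0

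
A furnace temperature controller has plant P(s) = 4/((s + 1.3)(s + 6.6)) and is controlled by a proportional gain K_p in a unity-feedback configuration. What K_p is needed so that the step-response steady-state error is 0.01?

K_p = 212

For a type-0 loop with proportional control, e_ss = 1/(1 + K_p·P(0)).
P(0) = 0.4662. Require 1/(1 + K_p·0.4662) = 0.01, so 1 + 0.4662·K_p = 100.
K_p = (100 − 1)/0.4662 = 212.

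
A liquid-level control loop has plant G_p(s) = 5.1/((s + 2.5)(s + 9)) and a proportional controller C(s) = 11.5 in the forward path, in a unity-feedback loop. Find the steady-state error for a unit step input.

The loop is type 0. Static position error constant K_pos = C(0)·G_p(0) = 11.5·0.2267 = 2.607.
Steady-state error to a unit step: e_ss = 1/(1+K_pos) = 1/3.607 = 0.277.

0.277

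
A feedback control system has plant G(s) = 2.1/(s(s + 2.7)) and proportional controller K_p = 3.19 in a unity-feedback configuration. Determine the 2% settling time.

T_s ≈ 2.96 s

Closed-loop characteristic equation: s² + 2.7s + 6.699 = 0, so ω_n = 2.588 rad/s and ζ = 2.7/(2·2.588) = 0.5216.
2% settling time T_s ≈ 4/(ζω_n) = 4/1.35 = 2.96 s.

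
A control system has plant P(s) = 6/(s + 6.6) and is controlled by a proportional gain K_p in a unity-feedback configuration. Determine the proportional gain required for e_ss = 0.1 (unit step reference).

K_p = 9.9

The loop is type 0, so e_ss(step) = 1/(1 + K_pos) with K_pos = K_p·P(0).
P(0) = 0.9091. Require 1/(1 + K_p·0.9091) = 0.1, so 1 + 0.9091·K_p = 10.
K_p = (10 − 1)/0.9091 = 9.9.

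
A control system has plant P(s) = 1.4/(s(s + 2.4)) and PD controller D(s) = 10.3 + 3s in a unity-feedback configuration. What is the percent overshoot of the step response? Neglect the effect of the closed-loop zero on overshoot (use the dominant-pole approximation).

0.401%

Forward path: (10.3 + 3s)·1.4/(s(s+2.4)). The closed-loop characteristic equation is s² + (2.4 + 1.4·3)s + 1.4·10.3 = 0.
That is s² + 6.6s + 14.42 = 0, so ω_n = 3.797 rad/s and ζ = 6.6/(2·3.797) = 0.869.
%OS = 100·exp(−πζ/√(1−ζ²)) = 0.401%.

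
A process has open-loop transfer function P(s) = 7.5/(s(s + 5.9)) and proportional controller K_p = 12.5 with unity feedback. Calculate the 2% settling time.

T_s ≈ 1.36 s

The closed-loop denominator s² + 5.9s + 93.75 gives ω_n = √93.75 = 9.682 and ζ = 5.9/(2ω_n) = 0.3047.
2% settling time T_s ≈ 4/(ζω_n) = 4/2.95 = 1.36 s.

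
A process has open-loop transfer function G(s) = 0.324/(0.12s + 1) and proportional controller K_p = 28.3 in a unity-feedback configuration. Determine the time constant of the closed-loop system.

Closed loop: T(s) = K_p·G/(1+K_p·G) = 9.169/(0.12s + 1 + 9.169), with pole at s = −(1 + 9.169)/0.12 = −84.74.
Closed-loop time constant τ = 1/84.74 = 0.0118 s.

τ = 0.0118 s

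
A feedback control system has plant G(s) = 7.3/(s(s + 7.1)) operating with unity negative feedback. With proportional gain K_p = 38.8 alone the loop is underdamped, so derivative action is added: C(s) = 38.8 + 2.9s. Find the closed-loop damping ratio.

ζ = 0.84

Forward path: (38.8 + 2.9s)·7.3/(s(s+7.1)). The closed-loop characteristic equation is s² + (7.1 + 7.3·2.9)s + 7.3·38.8 = 0.
That is s² + 28.27s + 283.2 = 0, so ω_n = 16.83 rad/s and ζ = 28.27/(2·16.83) = 0.8399.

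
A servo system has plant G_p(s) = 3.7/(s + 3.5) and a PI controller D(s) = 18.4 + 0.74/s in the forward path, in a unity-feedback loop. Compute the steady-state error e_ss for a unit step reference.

The open loop D(s)G_p(s) has a pole at the origin (type 1), so the static position error constant is infinite and e_ss = 1/(1+∞) = 0.

0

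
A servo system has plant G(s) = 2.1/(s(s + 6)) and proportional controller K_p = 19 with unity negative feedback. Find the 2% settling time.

The closed-loop denominator s² + 6s + 39.9 gives ω_n = √39.9 = 6.317 and ζ = 6/(2ω_n) = 0.4749.
2% settling time T_s ≈ 4/(ζω_n) = 4/3 = 1.33 s.

T_s ≈ 1.33 s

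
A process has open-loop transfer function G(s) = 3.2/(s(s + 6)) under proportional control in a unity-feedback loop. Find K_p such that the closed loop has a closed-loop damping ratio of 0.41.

Closed-loop characteristic equation: s² + 6s + K_p·3.2 = 0.
So ω_n = √(3.2K_p) and 2ζω_n = 6, giving ζ = 6/(2√(3.2K_p)).
Setting ζ = 0.41: √(3.2K_p) = 6/(2·0.41) = 7.317, so K_p = 53.54/3.2 = 16.7.

K_p = 16.7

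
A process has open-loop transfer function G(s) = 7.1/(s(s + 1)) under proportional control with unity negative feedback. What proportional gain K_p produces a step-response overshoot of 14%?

From %OS = 100·exp(−πζ/√(1−ζ²)) = 14%, ζ = −ln(0.14)/√(π²+ln²(0.14)) = 0.5305.
Characteristic equation s² + 1s + 7.1K_p = 0 gives ζ = 1/(2√(7.1K_p)).
Setting ζ = 0.5305: √(7.1K_p) = 1/(2·0.5305) = 0.9425, so K_p = 0.8883/7.1 = 0.125.

K_p = 0.125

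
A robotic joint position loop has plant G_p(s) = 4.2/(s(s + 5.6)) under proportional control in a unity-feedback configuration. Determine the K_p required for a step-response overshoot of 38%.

From %OS = 100·exp(−πζ/√(1−ζ²)) = 38%, ζ = −ln(0.38)/√(π²+ln²(0.38)) = 0.2943.
Characteristic equation s² + 5.6s + 4.2K_p = 0 gives ζ = 5.6/(2√(4.2K_p)).
Setting ζ = 0.2943: √(4.2K_p) = 5.6/(2·0.2943) = 9.513, so K_p = 90.49/4.2 = 21.5.

K_p = 21.5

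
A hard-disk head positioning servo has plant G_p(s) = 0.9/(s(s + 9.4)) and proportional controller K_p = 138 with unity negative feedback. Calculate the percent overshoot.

Closed-loop characteristic equation: s² + 9.4s + 124.2 = 0, so ω_n = 11.14 rad/s and ζ = 9.4/(2·11.14) = 0.4217.
%OS = 100·exp(−πζ/√(1−ζ²)) = 100·exp(−π·0.4217/√0.8221) = 23.2%.

23.2%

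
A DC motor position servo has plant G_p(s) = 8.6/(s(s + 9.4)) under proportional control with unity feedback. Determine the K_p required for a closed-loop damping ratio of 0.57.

Closed-loop characteristic equation: s² + 9.4s + K_p·8.6 = 0.
So ω_n = √(8.6K_p) and 2ζω_n = 9.4, giving ζ = 9.4/(2√(8.6K_p)).
Setting ζ = 0.57: √(8.6K_p) = 9.4/(2·0.57) = 8.246, so K_p = 67.99/8.6 = 7.91.

K_p = 7.91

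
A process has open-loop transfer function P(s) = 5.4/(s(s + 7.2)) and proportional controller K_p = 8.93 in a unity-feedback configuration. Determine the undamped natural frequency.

With unity feedback the closed-loop characteristic equation is s² + 7.2s + 8.93·5.4 = s² + 7.2s + 48.22 = 0.
Matching s² + 2ζω_n s + ω_n²: ω_n = √48.22 = 6.944 rad/s and 2ζω_n = 7.2, so ζ = 7.2/(2·6.944) = 0.518.

ω_n = 6.94 rad/s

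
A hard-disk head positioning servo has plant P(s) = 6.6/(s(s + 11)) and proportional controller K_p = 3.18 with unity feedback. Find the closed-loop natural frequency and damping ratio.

ω_n = 4.58 rad/s, ζ = 1.2

The closed-loop denominator is s(s+11) + 3.18·6.6 = s² + 11s + 20.99.
Matching s² + 2ζω_n s + ω_n²: ω_n = √20.99 = 4.581 rad/s and 2ζω_n = 11, so ζ = 11/(2·4.581) = 1.2.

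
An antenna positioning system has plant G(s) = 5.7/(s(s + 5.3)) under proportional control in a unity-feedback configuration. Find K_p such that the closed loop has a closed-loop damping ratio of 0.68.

K_p = 2.66

Closed-loop characteristic equation: s² + 5.3s + K_p·5.7 = 0.
So ω_n = √(5.7K_p) and 2ζω_n = 5.3, giving ζ = 5.3/(2√(5.7K_p)).
Setting ζ = 0.68: √(5.7K_p) = 5.3/(2·0.68) = 3.897, so K_p = 15.19/5.7 = 2.66.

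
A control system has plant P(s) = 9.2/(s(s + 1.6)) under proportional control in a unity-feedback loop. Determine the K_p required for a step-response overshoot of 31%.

K_p = 0.57

From %OS = 100·exp(−πζ/√(1−ζ²)) = 31%, ζ = −ln(0.31)/√(π²+ln²(0.31)) = 0.3493.
Characteristic equation s² + 1.6s + 9.2K_p = 0 gives ζ = 1.6/(2√(9.2K_p)).
Setting ζ = 0.3493: √(9.2K_p) = 1.6/(2·0.3493) = 2.29, so K_p = 5.245/9.2 = 0.57.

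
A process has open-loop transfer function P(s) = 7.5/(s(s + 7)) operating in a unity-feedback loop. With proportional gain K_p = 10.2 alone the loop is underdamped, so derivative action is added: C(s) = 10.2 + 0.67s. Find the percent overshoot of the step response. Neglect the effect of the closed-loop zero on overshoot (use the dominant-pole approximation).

5.11%

Forward path: (10.2 + 0.67s)·7.5/(s(s+7)). The closed-loop characteristic equation is s² + (7 + 7.5·0.67)s + 7.5·10.2 = 0.
That is s² + 12.03s + 76.5 = 0, so ω_n = 8.746 rad/s and ζ = 12.03/(2·8.746) = 0.6874.
%OS = 100·exp(−πζ/√(1−ζ²)) = 5.11%.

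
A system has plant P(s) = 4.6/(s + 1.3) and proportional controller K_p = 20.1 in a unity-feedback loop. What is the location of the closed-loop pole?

Closed-loop transfer function: T(s) = K_p·P(s)/(1 + K_p·P(s)) = 92.46/(s + 1.3 + 92.46) = 92.46/(s + 93.76).
The closed-loop pole is at s = −93.76.

s = -93.76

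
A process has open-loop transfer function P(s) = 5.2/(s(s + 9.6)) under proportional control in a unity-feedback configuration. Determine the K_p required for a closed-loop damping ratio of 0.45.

K_p = 21.9

Closed-loop characteristic equation: s² + 9.6s + K_p·5.2 = 0.
So ω_n = √(5.2K_p) and 2ζω_n = 9.6, giving ζ = 9.6/(2√(5.2K_p)).
Setting ζ = 0.45: √(5.2K_p) = 9.6/(2·0.45) = 10.67, so K_p = 113.8/5.2 = 21.9.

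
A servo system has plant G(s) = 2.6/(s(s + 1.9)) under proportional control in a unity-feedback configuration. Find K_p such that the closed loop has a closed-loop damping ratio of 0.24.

K_p = 6.03

Closed-loop characteristic equation: s² + 1.9s + K_p·2.6 = 0.
So ω_n = √(2.6K_p) and 2ζω_n = 1.9, giving ζ = 1.9/(2√(2.6K_p)).
Setting ζ = 0.24: √(2.6K_p) = 1.9/(2·0.24) = 3.958, so K_p = 15.67/2.6 = 6.03.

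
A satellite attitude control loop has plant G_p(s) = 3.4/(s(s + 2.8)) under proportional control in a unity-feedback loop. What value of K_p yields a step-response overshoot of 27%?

K_p = 3.9

From %OS = 100·exp(−πζ/√(1−ζ²)) = 27%, ζ = −ln(0.27)/√(π²+ln²(0.27)) = 0.3847.
Characteristic equation s² + 2.8s + 3.4K_p = 0 gives ζ = 2.8/(2√(3.4K_p)).
Setting ζ = 0.3847: √(3.4K_p) = 2.8/(2·0.3847) = 3.639, so K_p = 13.24/3.4 = 3.9.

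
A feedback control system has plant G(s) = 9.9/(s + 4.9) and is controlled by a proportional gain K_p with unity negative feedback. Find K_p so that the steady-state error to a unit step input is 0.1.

The loop is type 0, so e_ss(step) = 1/(1 + K_pos) with K_pos = K_p·G(0).
G(0) = 2.02. Require 1/(1 + K_p·2.02) = 0.1, so 1 + 2.02·K_p = 10.
K_p = (10 − 1)/2.02 = 4.45.

K_p = 4.45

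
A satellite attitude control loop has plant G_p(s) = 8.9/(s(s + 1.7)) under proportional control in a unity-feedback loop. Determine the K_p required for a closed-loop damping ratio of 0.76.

Closed-loop characteristic equation: s² + 1.7s + K_p·8.9 = 0.
So ω_n = √(8.9K_p) and 2ζω_n = 1.7, giving ζ = 1.7/(2√(8.9K_p)).
Setting ζ = 0.76: √(8.9K_p) = 1.7/(2·0.76) = 1.118, so K_p = 1.251/8.9 = 0.141.

K_p = 0.141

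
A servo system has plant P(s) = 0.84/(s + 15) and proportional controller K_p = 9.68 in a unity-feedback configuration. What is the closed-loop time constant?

τ = 0.0432 s

Closed-loop transfer function: T(s) = K_p·P(s)/(1 + K_p·P(s)) = 8.131/(s + 15 + 8.131) = 8.131/(s + 23.13).
Time constant τ = 1/23.13 = 0.0432 s.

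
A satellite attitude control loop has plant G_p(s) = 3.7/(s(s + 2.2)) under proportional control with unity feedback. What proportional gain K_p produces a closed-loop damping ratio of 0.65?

K_p = 0.774

Closed-loop characteristic equation: s² + 2.2s + K_p·3.7 = 0.
So ω_n = √(3.7K_p) and 2ζω_n = 2.2, giving ζ = 2.2/(2√(3.7K_p)).
Setting ζ = 0.65: √(3.7K_p) = 2.2/(2·0.65) = 1.692, so K_p = 2.864/3.7 = 0.774.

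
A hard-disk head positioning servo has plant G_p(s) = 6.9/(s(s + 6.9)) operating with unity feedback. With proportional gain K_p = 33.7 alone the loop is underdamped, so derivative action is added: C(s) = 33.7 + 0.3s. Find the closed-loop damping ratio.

ζ = 0.294

Forward path: (33.7 + 0.3s)·6.9/(s(s+6.9)). The closed-loop characteristic equation is s² + (6.9 + 6.9·0.3)s + 6.9·33.7 = 0.
That is s² + 8.97s + 232.5 = 0, so ω_n = 15.25 rad/s and ζ = 8.97/(2·15.25) = 0.2941.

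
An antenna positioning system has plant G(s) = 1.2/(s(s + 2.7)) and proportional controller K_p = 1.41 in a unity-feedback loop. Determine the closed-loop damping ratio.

ζ = 1.04

1 + K_p·G(s) = 0 gives s² + 2.7s + 1.692 = 0.
So ω_n² = 1.692 ⇒ ω_n = 1.301 rad/s, and ζ = 2.7/(2ω_n) = 1.04.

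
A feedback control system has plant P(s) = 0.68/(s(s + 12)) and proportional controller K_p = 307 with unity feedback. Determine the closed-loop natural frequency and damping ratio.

ω_n = 14.4 rad/s, ζ = 0.415

With unity feedback the closed-loop characteristic equation is s² + 12s + 307·0.68 = s² + 12s + 208.8 = 0.
Matching s² + 2ζω_n s + ω_n²: ω_n = √208.8 = 14.45 rad/s and 2ζω_n = 12, so ζ = 12/(2·14.45) = 0.415.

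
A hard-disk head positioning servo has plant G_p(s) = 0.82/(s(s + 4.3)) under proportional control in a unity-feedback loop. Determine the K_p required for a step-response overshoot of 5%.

From %OS = 100·exp(−πζ/√(1−ζ²)) = 5%, ζ = −ln(0.05)/√(π²+ln²(0.05)) = 0.6901.
Characteristic equation s² + 4.3s + 0.82K_p = 0 gives ζ = 4.3/(2√(0.82K_p)).
Setting ζ = 0.6901: √(0.82K_p) = 4.3/(2·0.6901) = 3.115, so K_p = 9.706/0.82 = 11.8.

K_p = 11.8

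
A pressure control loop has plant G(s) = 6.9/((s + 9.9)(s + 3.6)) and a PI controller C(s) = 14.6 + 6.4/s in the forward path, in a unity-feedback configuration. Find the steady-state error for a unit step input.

0

The open loop C(s)G(s) has a pole at the origin (type 1), so the static position error constant is infinite and e_ss = 1/(1+∞) = 0.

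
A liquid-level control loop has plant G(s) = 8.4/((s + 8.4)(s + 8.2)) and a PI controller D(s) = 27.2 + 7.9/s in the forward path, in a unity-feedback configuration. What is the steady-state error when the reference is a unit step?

The open loop D(s)G(s) has a pole at the origin (type 1), so the static position error constant is infinite and e_ss = 1/(1+∞) = 0.

0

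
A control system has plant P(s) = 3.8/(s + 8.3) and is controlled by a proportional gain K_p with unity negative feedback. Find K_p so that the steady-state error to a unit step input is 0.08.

K_p = 25.1

Steady-state error for a unit step on this type-0 loop is 1/(1 + K_p·P(0)).
P(0) = 0.4578. Require 1/(1 + K_p·0.4578) = 0.08, so 1 + 0.4578·K_p = 12.5.
K_p = (12.5 − 1)/0.4578 = 25.1.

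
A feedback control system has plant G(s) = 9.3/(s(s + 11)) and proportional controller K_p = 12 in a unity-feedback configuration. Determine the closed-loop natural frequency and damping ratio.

With unity feedback the closed-loop characteristic equation is s² + 11s + 12·9.3 = s² + 11s + 111.6 = 0.
Matching s² + 2ζω_n s + ω_n²: ω_n = √111.6 = 10.56 rad/s and 2ζω_n = 11, so ζ = 11/(2·10.56) = 0.521.

ω_n = 10.6 rad/s, ζ = 0.521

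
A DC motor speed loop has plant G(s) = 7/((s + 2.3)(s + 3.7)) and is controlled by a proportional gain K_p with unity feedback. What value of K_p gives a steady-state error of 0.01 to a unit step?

The loop is type 0, so e_ss(step) = 1/(1 + K_pos) with K_pos = K_p·G(0).
G(0) = 0.8226. Require 1/(1 + K_p·0.8226) = 0.01, so 1 + 0.8226·K_p = 100.
K_p = (100 − 1)/0.8226 = 120.

K_p = 120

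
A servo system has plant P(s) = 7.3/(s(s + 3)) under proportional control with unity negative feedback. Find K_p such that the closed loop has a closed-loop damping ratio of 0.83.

K_p = 0.447

Closed-loop characteristic equation: s² + 3s + K_p·7.3 = 0.
So ω_n = √(7.3K_p) and 2ζω_n = 3, giving ζ = 3/(2√(7.3K_p)).
Setting ζ = 0.83: √(7.3K_p) = 3/(2·0.83) = 1.807, so K_p = 3.266/7.3 = 0.447.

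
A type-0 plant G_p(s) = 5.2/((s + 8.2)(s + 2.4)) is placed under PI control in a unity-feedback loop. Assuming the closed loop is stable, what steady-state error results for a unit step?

0

The PI controller's integrator makes the forward path type 1, so e_ss to a step is zero.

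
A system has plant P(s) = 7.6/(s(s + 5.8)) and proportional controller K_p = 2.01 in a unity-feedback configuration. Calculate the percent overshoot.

3.09%

The closed-loop denominator s² + 5.8s + 15.28 gives ω_n = √15.28 = 3.908 and ζ = 5.8/(2ω_n) = 0.742.
%OS = 100·exp(−πζ/√(1−ζ²)) = 100·exp(−π·0.742/√0.4495) = 3.09%.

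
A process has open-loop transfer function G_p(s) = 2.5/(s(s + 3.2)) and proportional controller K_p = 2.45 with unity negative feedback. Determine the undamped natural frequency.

ω_n = 2.47 rad/s

The closed-loop denominator is s(s+3.2) + 2.45·2.5 = s² + 3.2s + 6.125.
Matching s² + 2ζω_n s + ω_n²: ω_n = √6.125 = 2.475 rad/s and 2ζω_n = 3.2, so ζ = 3.2/(2·2.475) = 0.646.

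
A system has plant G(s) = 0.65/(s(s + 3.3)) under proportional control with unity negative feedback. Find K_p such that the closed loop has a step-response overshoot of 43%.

From %OS = 100·exp(−πζ/√(1−ζ²)) = 43%, ζ = −ln(0.43)/√(π²+ln²(0.43)) = 0.2594.
Characteristic equation s² + 3.3s + 0.65K_p = 0 gives ζ = 3.3/(2√(0.65K_p)).
Setting ζ = 0.2594: √(0.65K_p) = 3.3/(2·0.2594) = 6.36, so K_p = 40.45/0.65 = 62.2.

K_p = 62.2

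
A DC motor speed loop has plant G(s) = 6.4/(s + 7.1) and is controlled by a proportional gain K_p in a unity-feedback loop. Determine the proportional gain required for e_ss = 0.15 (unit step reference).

For a type-0 loop with proportional control, e_ss = 1/(1 + K_p·G(0)).
G(0) = 0.9014. Require 1/(1 + K_p·0.9014) = 0.15, so 1 + 0.9014·K_p = 6.667.
K_p = (6.667 − 1)/0.9014 = 6.29.

K_p = 6.29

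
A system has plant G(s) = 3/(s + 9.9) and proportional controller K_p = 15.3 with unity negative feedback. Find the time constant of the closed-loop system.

τ = 0.0179 s

Closed-loop transfer function: T(s) = K_p·G(s)/(1 + K_p·G(s)) = 45.9/(s + 9.9 + 45.9) = 45.9/(s + 55.8).
Time constant τ = 1/55.8 = 0.0179 s.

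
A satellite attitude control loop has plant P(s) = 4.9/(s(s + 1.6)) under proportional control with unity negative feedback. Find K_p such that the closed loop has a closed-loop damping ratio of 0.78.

K_p = 0.215

Closed-loop characteristic equation: s² + 1.6s + K_p·4.9 = 0.
So ω_n = √(4.9K_p) and 2ζω_n = 1.6, giving ζ = 1.6/(2√(4.9K_p)).
Setting ζ = 0.78: √(4.9K_p) = 1.6/(2·0.78) = 1.026, so K_p = 1.052/4.9 = 0.215.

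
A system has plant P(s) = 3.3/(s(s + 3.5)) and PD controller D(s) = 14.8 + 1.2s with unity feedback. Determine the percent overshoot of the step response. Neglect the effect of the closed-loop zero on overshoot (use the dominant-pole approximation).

Forward path: (14.8 + 1.2s)·3.3/(s(s+3.5)). The closed-loop characteristic equation is s² + (3.5 + 3.3·1.2)s + 3.3·14.8 = 0.
That is s² + 7.46s + 48.84 = 0, so ω_n = 6.989 rad/s and ζ = 7.46/(2·6.989) = 0.5337.
%OS = 100·exp(−πζ/√(1−ζ²)) = 13.8%.

13.8%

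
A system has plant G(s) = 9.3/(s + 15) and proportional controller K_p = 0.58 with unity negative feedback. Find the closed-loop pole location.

Closed-loop transfer function: T(s) = K_p·G(s)/(1 + K_p·G(s)) = 5.394/(s + 15 + 5.394) = 5.394/(s + 20.39).
The closed-loop pole is at s = −20.39.

s = -20.39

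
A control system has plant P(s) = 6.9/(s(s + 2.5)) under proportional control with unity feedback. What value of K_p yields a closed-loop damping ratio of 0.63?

K_p = 0.571

Closed-loop characteristic equation: s² + 2.5s + K_p·6.9 = 0.
So ω_n = √(6.9K_p) and 2ζω_n = 2.5, giving ζ = 2.5/(2√(6.9K_p)).
Setting ζ = 0.63: √(6.9K_p) = 2.5/(2·0.63) = 1.984, so K_p = 3.937/6.9 = 0.571.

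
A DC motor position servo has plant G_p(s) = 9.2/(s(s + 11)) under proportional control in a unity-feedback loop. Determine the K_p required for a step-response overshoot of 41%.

K_p = 44.1

From %OS = 100·exp(−πζ/√(1−ζ²)) = 41%, ζ = −ln(0.41)/√(π²+ln²(0.41)) = 0.273.
Characteristic equation s² + 11s + 9.2K_p = 0 gives ζ = 11/(2√(9.2K_p)).
Setting ζ = 0.273: √(9.2K_p) = 11/(2·0.273) = 20.14, so K_p = 405.8/9.2 = 44.1.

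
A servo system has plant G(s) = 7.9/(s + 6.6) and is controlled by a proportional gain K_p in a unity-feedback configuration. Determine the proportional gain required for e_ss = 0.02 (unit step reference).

K_p = 40.9

Steady-state error for a unit step on this type-0 loop is 1/(1 + K_p·G(0)).
G(0) = 1.197. Require 1/(1 + K_p·1.197) = 0.02, so 1 + 1.197·K_p = 50.
K_p = (50 − 1)/1.197 = 40.9.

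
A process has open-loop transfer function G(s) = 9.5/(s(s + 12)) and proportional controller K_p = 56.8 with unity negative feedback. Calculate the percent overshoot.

The closed-loop denominator s² + 12s + 539.6 gives ω_n = √539.6 = 23.23 and ζ = 12/(2ω_n) = 0.2583.
%OS = 100·exp(−πζ/√(1−ζ²)) = 100·exp(−π·0.2583/√0.9333) = 43.2%.

43.2%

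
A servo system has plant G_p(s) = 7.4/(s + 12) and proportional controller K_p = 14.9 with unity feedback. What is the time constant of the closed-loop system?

Closed-loop transfer function: T(s) = K_p·G_p(s)/(1 + K_p·G_p(s)) = 110.3/(s + 12 + 110.3) = 110.3/(s + 122.3).
Time constant τ = 1/122.3 = 0.00818 s.

τ = 0.00818 s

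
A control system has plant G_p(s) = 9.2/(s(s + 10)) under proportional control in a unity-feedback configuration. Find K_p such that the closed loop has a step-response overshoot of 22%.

K_p = 14.4

From %OS = 100·exp(−πζ/√(1−ζ²)) = 22%, ζ = −ln(0.22)/√(π²+ln²(0.22)) = 0.4342.
Characteristic equation s² + 10s + 9.2K_p = 0 gives ζ = 10/(2√(9.2K_p)).
Setting ζ = 0.4342: √(9.2K_p) = 10/(2·0.4342) = 11.52, so K_p = 132.6/9.2 = 14.4.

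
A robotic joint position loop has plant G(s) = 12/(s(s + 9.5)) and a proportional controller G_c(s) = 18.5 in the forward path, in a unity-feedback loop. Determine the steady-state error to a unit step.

0

The open loop G_c(s)G(s) has a pole at the origin (type 1), so the static position error constant is infinite and e_ss = 1/(1+∞) = 0.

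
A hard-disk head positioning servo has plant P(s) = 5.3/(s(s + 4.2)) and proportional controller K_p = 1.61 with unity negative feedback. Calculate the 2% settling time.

From 1 + K_pP(s) = 0: s² + 4.2s + 8.533 = 0 ⇒ ω_n = 2.921, ζ = 0.7189.
2% settling time T_s ≈ 4/(ζω_n) = 4/2.1 = 1.9 s.

T_s ≈ 1.9 s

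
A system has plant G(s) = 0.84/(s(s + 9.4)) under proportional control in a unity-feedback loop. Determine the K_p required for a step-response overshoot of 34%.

From %OS = 100·exp(−πζ/√(1−ζ²)) = 34%, ζ = −ln(0.34)/√(π²+ln²(0.34)) = 0.3248.
Characteristic equation s² + 9.4s + 0.84K_p = 0 gives ζ = 9.4/(2√(0.84K_p)).
Setting ζ = 0.3248: √(0.84K_p) = 9.4/(2·0.3248) = 14.47, so K_p = 209.4/0.84 = 249.

K_p = 249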